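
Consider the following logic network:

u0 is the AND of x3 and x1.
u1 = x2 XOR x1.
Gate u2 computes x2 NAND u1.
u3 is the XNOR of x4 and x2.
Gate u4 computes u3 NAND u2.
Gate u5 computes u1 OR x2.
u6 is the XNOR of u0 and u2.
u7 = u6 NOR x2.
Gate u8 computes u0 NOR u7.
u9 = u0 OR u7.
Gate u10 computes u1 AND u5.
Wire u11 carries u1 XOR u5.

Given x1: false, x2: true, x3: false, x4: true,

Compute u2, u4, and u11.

u2 = false; u4 = true; u11 = false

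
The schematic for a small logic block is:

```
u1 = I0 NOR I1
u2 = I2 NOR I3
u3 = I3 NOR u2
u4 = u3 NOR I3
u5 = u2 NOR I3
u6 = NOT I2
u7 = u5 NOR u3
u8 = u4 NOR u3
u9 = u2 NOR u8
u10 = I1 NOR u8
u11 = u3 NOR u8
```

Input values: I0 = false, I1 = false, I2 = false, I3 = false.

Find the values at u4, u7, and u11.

u4 = true, u7 = true, u11 = true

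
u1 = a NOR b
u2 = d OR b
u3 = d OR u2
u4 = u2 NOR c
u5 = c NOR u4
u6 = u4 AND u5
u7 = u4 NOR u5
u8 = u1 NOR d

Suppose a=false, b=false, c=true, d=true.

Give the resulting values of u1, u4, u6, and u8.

u1 = a NOR b = false NOR false = true
u2 = d OR b = true OR false = true
u4 = u2 NOR c = true NOR true = false
u5 = c NOR u4 = true NOR false = false
u6 = u4 AND u5 = false AND false = false
u8 = u1 NOR d = true NOR true = false

u1 = true  u4 = false  u6 = false  u8 = false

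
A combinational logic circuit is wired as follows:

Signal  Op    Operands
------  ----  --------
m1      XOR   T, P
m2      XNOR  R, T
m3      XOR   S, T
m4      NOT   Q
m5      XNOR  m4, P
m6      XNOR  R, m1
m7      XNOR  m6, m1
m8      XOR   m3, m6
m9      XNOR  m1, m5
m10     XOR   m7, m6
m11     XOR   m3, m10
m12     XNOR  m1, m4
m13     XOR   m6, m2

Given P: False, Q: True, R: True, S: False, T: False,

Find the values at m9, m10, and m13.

m1 = T XOR P = False XOR False = False
m2 = R XNOR T = True XNOR False = False
m4 = NOT Q = NOT True = False
m5 = m4 XNOR P = False XNOR False = True
m6 = R XNOR m1 = True XNOR False = False
m7 = m6 XNOR m1 = False XNOR False = True
m9 = m1 XNOR m5 = False XNOR True = False
m10 = m7 XOR m6 = True XOR False = True
m13 = m6 XOR m2 = False XOR False = False

m9 = False; m10 = True; m13 = False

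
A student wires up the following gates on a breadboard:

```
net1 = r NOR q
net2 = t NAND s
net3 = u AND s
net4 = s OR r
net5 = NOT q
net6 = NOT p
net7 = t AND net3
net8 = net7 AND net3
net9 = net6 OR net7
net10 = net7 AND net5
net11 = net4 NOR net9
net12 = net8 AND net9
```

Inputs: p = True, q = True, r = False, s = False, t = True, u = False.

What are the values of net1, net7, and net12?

net1 = r NOR q = False NOR True = False
net3 = u AND s = False AND False = False
net6 = NOT p = NOT True = False
net7 = t AND net3 = True AND False = False
net8 = net7 AND net3 = False AND False = False
net9 = net6 OR net7 = False OR False = False
net12 = net8 AND net9 = False AND False = False

net1 = False, net7 = False, net12 = False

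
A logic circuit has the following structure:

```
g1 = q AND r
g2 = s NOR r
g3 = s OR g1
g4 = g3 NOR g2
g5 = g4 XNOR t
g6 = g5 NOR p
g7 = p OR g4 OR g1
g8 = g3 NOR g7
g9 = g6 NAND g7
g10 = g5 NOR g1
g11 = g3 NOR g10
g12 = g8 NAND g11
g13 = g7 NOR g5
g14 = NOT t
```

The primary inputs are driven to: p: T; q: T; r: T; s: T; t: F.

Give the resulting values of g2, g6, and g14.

g1 = q AND r = T AND T = T
g2 = s NOR r = T NOR T = F
g3 = s OR g1 = T OR T = T
g4 = g3 NOR g2 = T NOR F = F
g5 = g4 XNOR t = F XNOR F = T
g6 = g5 NOR p = T NOR T = F
g14 = NOT t = NOT F = T

g2 = F, g6 = F, g14 = T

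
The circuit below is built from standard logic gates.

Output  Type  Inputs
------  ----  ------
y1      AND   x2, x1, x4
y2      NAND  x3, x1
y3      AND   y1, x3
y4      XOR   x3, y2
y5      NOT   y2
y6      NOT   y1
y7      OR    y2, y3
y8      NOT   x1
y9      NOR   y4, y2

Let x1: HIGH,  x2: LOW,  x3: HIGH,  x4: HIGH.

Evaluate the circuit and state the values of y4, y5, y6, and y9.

y4 = HIGH  y5 = HIGH  y6 = HIGH  y9 = LOW

y1 = x2 AND x1 AND x4 = LOW AND HIGH AND HIGH = LOW
y2 = x3 NAND x1 = HIGH NAND HIGH = LOW
y4 = x3 XOR y2 = HIGH XOR LOW = HIGH
y5 = NOT y2 = NOT LOW = HIGH
y6 = NOT y1 = NOT LOW = HIGH
y9 = y4 NOR y2 = HIGH NOR LOW = LOW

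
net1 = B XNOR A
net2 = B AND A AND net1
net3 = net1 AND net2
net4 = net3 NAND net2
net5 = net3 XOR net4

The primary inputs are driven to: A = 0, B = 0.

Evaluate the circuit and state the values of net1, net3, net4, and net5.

net1 = B XNOR A = 0 XNOR 0 = 1
net2 = B AND A AND net1 = 0 AND 0 AND 1 = 0
net3 = net1 AND net2 = 1 AND 0 = 0
net4 = net3 NAND net2 = 0 NAND 0 = 1
net5 = net3 XOR net4 = 0 XOR 1 = 1

net1 = 1; net3 = 0; net4 = 1; net5 = 1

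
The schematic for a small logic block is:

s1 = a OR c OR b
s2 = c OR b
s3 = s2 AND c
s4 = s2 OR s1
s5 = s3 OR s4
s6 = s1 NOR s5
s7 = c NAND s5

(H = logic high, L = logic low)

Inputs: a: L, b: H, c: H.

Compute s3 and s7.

s3 = H, s7 = L

s1 = a OR c OR b = L OR H OR H = H
s2 = c OR b = H OR H = H
s3 = s2 AND c = H AND H = H
s4 = s2 OR s1 = H OR H = H
s5 = s3 OR s4 = H OR H = H
s7 = c NAND s5 = H NAND H = L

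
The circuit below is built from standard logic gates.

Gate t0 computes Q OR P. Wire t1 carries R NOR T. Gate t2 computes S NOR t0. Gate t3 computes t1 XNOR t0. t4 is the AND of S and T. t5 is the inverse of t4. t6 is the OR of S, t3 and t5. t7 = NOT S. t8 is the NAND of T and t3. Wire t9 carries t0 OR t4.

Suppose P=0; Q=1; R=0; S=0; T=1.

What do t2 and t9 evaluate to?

t0 = Q OR P = 1 OR 0 = 1
t2 = S NOR t0 = 0 NOR 1 = 0
t4 = S AND T = 0 AND 1 = 0
t9 = t0 OR t4 = 1 OR 0 = 1

t2 = 0, t9 = 1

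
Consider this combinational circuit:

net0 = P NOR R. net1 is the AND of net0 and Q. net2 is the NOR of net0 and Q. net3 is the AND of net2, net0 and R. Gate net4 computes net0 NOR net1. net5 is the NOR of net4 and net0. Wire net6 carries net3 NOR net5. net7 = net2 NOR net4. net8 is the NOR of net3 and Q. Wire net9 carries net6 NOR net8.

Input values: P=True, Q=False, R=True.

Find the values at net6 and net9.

net0 = P NOR R = True NOR True = False
net1 = net0 AND Q = False AND False = False
net2 = net0 NOR Q = False NOR False = True
net3 = net2 AND net0 AND R = True AND False AND True = False
net4 = net0 NOR net1 = False NOR False = True
net5 = net4 NOR net0 = True NOR False = False
net6 = net3 NOR net5 = False NOR False = True
net8 = net3 NOR Q = False NOR False = True
net9 = net6 NOR net8 = True NOR True = False

net6 = True, net9 = False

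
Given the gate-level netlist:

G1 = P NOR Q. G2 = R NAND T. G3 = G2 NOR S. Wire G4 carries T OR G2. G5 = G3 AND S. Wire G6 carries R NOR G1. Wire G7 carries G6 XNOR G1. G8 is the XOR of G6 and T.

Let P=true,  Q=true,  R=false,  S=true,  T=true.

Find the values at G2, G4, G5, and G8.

G2 = true  G4 = true  G5 = false  G8 = false

G1 = P NOR Q = true NOR true = false
G2 = R NAND T = false NAND true = true
G3 = G2 NOR S = true NOR true = false
G4 = T OR G2 = true OR true = true
G5 = G3 AND S = false AND true = false
G6 = R NOR G1 = false NOR false = true
G8 = G6 XOR T = true XOR true = false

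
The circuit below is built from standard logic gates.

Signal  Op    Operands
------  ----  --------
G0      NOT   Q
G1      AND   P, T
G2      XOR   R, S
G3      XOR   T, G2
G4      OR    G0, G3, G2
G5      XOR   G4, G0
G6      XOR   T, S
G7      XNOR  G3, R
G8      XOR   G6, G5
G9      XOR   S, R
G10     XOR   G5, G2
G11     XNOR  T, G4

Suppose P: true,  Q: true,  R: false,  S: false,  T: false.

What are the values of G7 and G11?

G7 = true; G11 = true

G0 = NOT Q = NOT true = false
G2 = R XOR S = false XOR false = false
G3 = T XOR G2 = false XOR false = false
G4 = G0 OR G3 OR G2 = false OR false OR false = false
G7 = G3 XNOR R = false XNOR false = true
G11 = T XNOR G4 = false XNOR false = true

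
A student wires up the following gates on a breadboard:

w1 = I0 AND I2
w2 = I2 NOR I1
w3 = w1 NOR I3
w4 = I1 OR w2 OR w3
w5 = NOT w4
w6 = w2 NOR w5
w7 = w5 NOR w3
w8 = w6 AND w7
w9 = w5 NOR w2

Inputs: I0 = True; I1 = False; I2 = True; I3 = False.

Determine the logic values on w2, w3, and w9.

w1 = I0 AND I2 = True AND True = True
w2 = I2 NOR I1 = True NOR False = False
w3 = w1 NOR I3 = True NOR False = False
w4 = I1 OR w2 OR w3 = False OR False OR False = False
w5 = NOT w4 = NOT False = True
w9 = w5 NOR w2 = True NOR False = False

w2 = False, w3 = False, w9 = False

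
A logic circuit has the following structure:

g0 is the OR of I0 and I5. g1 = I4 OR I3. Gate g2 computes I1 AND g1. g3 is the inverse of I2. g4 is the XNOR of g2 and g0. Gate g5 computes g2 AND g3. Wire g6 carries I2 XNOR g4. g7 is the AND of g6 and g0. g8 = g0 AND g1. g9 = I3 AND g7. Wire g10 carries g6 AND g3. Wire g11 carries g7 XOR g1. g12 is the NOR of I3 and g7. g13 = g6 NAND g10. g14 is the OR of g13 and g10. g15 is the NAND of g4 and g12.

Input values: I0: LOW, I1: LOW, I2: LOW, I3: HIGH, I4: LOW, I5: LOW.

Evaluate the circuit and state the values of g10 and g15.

g0 = I0 OR I5 = LOW OR LOW = LOW
g1 = I4 OR I3 = LOW OR HIGH = HIGH
g2 = I1 AND g1 = LOW AND HIGH = LOW
g3 = NOT I2 = NOT LOW = HIGH
g4 = g2 XNOR g0 = LOW XNOR LOW = HIGH
g6 = I2 XNOR g4 = LOW XNOR HIGH = LOW
g7 = g6 AND g0 = LOW AND LOW = LOW
g10 = g6 AND g3 = LOW AND HIGH = LOW
g12 = I3 NOR g7 = HIGH NOR LOW = LOW
g15 = g4 NAND g12 = HIGH NAND LOW = HIGH

g10 = LOW  g15 = HIGH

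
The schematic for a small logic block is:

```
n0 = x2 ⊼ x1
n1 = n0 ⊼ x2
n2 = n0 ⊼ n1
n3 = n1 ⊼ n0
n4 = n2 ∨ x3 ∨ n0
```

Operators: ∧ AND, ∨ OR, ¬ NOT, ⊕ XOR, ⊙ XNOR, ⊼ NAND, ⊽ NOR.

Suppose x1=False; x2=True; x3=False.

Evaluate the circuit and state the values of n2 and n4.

n0 = x2 NAND x1 = True NAND False = True
n1 = n0 NAND x2 = True NAND True = False
n2 = n0 NAND n1 = True NAND False = True
n4 = n2 OR x3 OR n0 = True OR False OR True = True

n2 = True; n4 = True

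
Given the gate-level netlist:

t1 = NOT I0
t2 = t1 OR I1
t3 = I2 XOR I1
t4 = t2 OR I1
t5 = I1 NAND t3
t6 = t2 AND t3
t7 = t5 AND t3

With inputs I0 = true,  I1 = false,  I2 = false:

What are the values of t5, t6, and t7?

t1 = NOT I0 = NOT true = false
t2 = t1 OR I1 = false OR false = false
t3 = I2 XOR I1 = false XOR false = false
t5 = I1 NAND t3 = false NAND false = true
t6 = t2 AND t3 = false AND false = false
t7 = t5 AND t3 = true AND false = false

t5 = true  t6 = false  t7 = false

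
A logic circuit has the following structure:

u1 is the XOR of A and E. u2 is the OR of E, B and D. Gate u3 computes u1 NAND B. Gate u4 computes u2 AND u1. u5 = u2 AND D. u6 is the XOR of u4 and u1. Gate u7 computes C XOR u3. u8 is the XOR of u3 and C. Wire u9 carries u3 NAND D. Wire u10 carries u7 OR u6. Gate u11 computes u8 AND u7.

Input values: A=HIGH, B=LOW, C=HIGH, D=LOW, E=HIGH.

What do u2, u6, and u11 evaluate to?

u1 = A XOR E = HIGH XOR HIGH = LOW
u2 = E OR B OR D = HIGH OR LOW OR LOW = HIGH
u3 = u1 NAND B = LOW NAND LOW = HIGH
u4 = u2 AND u1 = HIGH AND LOW = LOW
u6 = u4 XOR u1 = LOW XOR LOW = LOW
u7 = C XOR u3 = HIGH XOR HIGH = LOW
u8 = u3 XOR C = HIGH XOR HIGH = LOW
u11 = u8 AND u7 = LOW AND LOW = LOW

u2 = HIGH  u6 = LOW  u11 = LOW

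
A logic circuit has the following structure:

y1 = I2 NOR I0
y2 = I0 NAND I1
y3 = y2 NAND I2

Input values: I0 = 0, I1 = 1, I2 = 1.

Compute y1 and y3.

y1 = I2 NOR I0 = 1 NOR 0 = 0
y2 = I0 NAND I1 = 0 NAND 1 = 1
y3 = y2 NAND I2 = 1 NAND 1 = 0

y1 = 0  y3 = 0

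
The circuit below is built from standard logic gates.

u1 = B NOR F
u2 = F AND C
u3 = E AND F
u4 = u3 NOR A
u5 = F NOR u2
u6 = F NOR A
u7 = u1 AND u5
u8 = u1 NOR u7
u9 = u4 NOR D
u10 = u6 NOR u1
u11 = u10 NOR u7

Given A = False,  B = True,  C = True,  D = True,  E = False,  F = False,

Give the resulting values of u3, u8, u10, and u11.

u3 = False  u8 = True  u10 = False  u11 = True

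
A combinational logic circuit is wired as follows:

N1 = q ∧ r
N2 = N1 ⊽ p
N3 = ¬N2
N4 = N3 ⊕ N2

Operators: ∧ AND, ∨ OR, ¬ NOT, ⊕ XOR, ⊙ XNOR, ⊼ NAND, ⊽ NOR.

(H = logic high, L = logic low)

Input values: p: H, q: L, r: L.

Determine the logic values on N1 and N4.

N1 = q AND r = L AND L = L
N2 = N1 NOR p = L NOR H = L
N3 = NOT N2 = NOT L = H
N4 = N3 XOR N2 = H XOR L = H

N1 = L, N4 = H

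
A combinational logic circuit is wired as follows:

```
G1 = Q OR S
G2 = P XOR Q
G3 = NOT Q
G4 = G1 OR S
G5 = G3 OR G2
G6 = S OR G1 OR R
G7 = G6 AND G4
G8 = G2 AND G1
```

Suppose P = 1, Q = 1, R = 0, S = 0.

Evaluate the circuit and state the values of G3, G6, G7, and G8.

G3 = 0  G6 = 1  G7 = 1  G8 = 0

G1 = Q OR S = 1 OR 0 = 1
G2 = P XOR Q = 1 XOR 1 = 0
G3 = NOT Q = NOT 1 = 0
G4 = G1 OR S = 1 OR 0 = 1
G6 = S OR G1 OR R = 0 OR 1 OR 0 = 1
G7 = G6 AND G4 = 1 AND 1 = 1
G8 = G2 AND G1 = 0 AND 1 = 0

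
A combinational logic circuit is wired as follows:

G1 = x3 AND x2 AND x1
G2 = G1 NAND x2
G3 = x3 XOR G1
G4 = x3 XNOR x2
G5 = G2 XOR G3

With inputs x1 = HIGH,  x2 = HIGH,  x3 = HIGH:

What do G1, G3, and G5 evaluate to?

G1 = HIGH  G3 = LOW  G5 = LOW

G1 = x3 AND x2 AND x1 = HIGH AND HIGH AND HIGH = HIGH
G2 = G1 NAND x2 = HIGH NAND HIGH = LOW
G3 = x3 XOR G1 = HIGH XOR HIGH = LOW
G5 = G2 XOR G3 = LOW XOR LOW = LOW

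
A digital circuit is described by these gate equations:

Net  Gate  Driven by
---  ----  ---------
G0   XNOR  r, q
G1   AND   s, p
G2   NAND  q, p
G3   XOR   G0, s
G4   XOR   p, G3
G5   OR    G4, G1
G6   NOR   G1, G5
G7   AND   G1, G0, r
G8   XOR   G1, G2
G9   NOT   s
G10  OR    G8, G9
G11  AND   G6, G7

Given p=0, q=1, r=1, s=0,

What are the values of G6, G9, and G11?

G0 = r XNOR q = 1 XNOR 1 = 1
G1 = s AND p = 0 AND 0 = 0
G3 = G0 XOR s = 1 XOR 0 = 1
G4 = p XOR G3 = 0 XOR 1 = 1
G5 = G4 OR G1 = 1 OR 0 = 1
G6 = G1 NOR G5 = 0 NOR 1 = 0
G7 = G1 AND G0 AND r = 0 AND 1 AND 1 = 0
G9 = NOT s = NOT 0 = 1
G11 = G6 AND G7 = 0 AND 0 = 0

G6 = 0, G9 = 1, G11 = 0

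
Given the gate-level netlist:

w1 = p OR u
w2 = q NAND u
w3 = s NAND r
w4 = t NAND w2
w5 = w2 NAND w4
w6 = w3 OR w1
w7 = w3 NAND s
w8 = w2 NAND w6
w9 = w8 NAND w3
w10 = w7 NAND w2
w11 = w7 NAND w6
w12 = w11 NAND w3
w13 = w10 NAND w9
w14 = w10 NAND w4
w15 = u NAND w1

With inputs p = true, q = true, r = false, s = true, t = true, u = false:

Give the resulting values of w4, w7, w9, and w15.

w1 = p OR u = true OR false = true
w2 = q NAND u = true NAND false = true
w3 = s NAND r = true NAND false = true
w4 = t NAND w2 = true NAND true = false
w6 = w3 OR w1 = true OR true = true
w7 = w3 NAND s = true NAND true = false
w8 = w2 NAND w6 = true NAND true = false
w9 = w8 NAND w3 = false NAND true = true
w15 = u NAND w1 = false NAND true = true

w4 = false, w7 = false, w9 = true, w15 = true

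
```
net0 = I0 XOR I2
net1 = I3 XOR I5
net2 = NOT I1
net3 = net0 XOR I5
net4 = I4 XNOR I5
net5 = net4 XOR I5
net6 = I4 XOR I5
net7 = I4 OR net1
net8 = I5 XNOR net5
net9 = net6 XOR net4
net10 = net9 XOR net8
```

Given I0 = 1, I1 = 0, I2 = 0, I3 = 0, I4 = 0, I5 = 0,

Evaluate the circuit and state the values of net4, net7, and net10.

net4 = 1, net7 = 0, net10 = 1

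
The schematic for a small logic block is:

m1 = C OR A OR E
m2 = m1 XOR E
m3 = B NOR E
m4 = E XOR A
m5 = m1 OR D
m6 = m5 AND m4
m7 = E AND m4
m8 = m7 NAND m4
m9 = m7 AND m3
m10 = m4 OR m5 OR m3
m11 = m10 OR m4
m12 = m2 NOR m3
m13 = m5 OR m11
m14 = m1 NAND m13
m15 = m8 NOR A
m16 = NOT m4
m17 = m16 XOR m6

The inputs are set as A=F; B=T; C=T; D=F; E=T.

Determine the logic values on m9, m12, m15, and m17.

m1 = C OR A OR E = T OR F OR T = T
m2 = m1 XOR E = T XOR T = F
m3 = B NOR E = T NOR T = F
m4 = E XOR A = T XOR F = T
m5 = m1 OR D = T OR F = T
m6 = m5 AND m4 = T AND T = T
m7 = E AND m4 = T AND T = T
m8 = m7 NAND m4 = T NAND T = F
m9 = m7 AND m3 = T AND F = F
m12 = m2 NOR m3 = F NOR F = T
m15 = m8 NOR A = F NOR F = T
m16 = NOT m4 = NOT T = F
m17 = m16 XOR m6 = F XOR T = T

m9 = F, m12 = T, m15 = T, m17 = T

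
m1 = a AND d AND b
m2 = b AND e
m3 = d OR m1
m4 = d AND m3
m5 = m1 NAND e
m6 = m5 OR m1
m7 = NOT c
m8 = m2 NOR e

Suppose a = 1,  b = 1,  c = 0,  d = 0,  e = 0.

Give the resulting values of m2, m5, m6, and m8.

m2 = 0  m5 = 1  m6 = 1  m8 = 1

m1 = a AND d AND b = 1 AND 0 AND 1 = 0
m2 = b AND e = 1 AND 0 = 0
m5 = m1 NAND e = 0 NAND 0 = 1
m6 = m5 OR m1 = 1 OR 0 = 1
m8 = m2 NOR e = 0 NOR 0 = 1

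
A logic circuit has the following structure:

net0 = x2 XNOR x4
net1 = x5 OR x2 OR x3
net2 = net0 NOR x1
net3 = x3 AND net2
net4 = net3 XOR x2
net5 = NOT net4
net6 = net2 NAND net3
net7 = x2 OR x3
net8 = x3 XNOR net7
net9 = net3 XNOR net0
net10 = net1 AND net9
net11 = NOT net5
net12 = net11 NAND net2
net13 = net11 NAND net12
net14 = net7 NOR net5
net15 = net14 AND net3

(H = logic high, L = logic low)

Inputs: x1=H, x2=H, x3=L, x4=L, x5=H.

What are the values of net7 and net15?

net7 = H  net15 = L

net0 = x2 XNOR x4 = H XNOR L = L
net2 = net0 NOR x1 = L NOR H = L
net3 = x3 AND net2 = L AND L = L
net4 = net3 XOR x2 = L XOR H = H
net5 = NOT net4 = NOT H = L
net7 = x2 OR x3 = H OR L = H
net14 = net7 NOR net5 = H NOR L = L
net15 = net14 AND net3 = L AND L = L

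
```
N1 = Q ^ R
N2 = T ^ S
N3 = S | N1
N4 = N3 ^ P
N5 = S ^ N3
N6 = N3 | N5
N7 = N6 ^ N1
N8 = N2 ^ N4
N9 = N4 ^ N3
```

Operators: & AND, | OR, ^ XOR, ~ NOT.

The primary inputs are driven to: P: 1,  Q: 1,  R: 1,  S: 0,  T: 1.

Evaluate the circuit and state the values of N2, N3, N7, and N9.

N2 = 1, N3 = 0, N7 = 0, N9 = 1

N1 = Q XOR R = 1 XOR 1 = 0
N2 = T XOR S = 1 XOR 0 = 1
N3 = S OR N1 = 0 OR 0 = 0
N4 = N3 XOR P = 0 XOR 1 = 1
N5 = S XOR N3 = 0 XOR 0 = 0
N6 = N3 OR N5 = 0 OR 0 = 0
N7 = N6 XOR N1 = 0 XOR 0 = 0
N9 = N4 XOR N3 = 1 XOR 0 = 1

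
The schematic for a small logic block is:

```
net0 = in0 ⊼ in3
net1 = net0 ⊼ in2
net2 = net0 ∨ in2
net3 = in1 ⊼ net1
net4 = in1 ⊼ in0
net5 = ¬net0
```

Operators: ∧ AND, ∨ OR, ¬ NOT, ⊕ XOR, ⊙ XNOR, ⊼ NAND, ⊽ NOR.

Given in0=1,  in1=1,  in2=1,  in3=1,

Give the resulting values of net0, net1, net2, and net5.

net0 = 0  net1 = 1  net2 = 1  net5 = 1

net0 = in0 NAND in3 = 1 NAND 1 = 0
net1 = net0 NAND in2 = 0 NAND 1 = 1
net2 = net0 OR in2 = 0 OR 1 = 1
net5 = NOT net0 = NOT 0 = 1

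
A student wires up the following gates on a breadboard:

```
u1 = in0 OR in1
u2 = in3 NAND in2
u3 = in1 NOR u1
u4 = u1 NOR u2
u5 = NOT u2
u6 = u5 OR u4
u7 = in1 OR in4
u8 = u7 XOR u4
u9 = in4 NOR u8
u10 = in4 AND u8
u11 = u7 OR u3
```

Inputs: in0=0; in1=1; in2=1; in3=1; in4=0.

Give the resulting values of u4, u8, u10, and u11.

u4 = 0, u8 = 1, u10 = 0, u11 = 1

u1 = in0 OR in1 = 0 OR 1 = 1
u2 = in3 NAND in2 = 1 NAND 1 = 0
u3 = in1 NOR u1 = 1 NOR 1 = 0
u4 = u1 NOR u2 = 1 NOR 0 = 0
u7 = in1 OR in4 = 1 OR 0 = 1
u8 = u7 XOR u4 = 1 XOR 0 = 1
u10 = in4 AND u8 = 0 AND 1 = 0
u11 = u7 OR u3 = 1 OR 0 = 1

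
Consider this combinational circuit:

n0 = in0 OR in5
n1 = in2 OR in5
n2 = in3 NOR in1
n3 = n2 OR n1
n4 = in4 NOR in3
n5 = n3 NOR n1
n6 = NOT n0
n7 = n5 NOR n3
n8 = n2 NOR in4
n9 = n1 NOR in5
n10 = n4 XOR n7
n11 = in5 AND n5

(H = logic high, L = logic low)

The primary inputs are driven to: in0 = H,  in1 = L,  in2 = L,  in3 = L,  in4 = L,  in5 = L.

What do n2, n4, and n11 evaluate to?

n2 = H  n4 = H  n11 = L

n1 = in2 OR in5 = L OR L = L
n2 = in3 NOR in1 = L NOR L = H
n3 = n2 OR n1 = H OR L = H
n4 = in4 NOR in3 = L NOR L = H
n5 = n3 NOR n1 = H NOR L = L
n11 = in5 AND n5 = L AND L = L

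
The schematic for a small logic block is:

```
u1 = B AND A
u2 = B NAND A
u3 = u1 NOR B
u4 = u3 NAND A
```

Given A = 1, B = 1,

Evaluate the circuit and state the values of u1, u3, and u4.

u1 = 1, u3 = 0, u4 = 1

u1 = B AND A = 1 AND 1 = 1
u3 = u1 NOR B = 1 NOR 1 = 0
u4 = u3 NAND A = 0 NAND 1 = 1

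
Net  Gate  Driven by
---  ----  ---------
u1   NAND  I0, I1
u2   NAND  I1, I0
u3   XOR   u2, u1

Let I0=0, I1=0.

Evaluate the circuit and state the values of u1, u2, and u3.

u1 = I0 NAND I1 = 0 NAND 0 = 1
u2 = I1 NAND I0 = 0 NAND 0 = 1
u3 = u2 XOR u1 = 1 XOR 1 = 0

u1 = 1  u2 = 1  u3 = 0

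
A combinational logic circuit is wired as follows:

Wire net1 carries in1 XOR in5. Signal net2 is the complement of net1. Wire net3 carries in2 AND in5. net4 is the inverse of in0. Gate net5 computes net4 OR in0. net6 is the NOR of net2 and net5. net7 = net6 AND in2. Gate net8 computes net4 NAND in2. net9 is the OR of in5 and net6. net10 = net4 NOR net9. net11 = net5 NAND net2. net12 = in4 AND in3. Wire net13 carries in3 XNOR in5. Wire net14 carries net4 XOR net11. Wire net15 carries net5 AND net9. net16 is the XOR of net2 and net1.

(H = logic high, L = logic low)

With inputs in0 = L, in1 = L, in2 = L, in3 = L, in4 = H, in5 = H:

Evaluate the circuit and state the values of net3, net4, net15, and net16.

net3 = L; net4 = H; net15 = H; net16 = H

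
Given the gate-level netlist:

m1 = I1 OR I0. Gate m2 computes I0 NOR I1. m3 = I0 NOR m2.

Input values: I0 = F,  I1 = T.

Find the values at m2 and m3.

m2 = I0 NOR I1 = F NOR T = F
m3 = I0 NOR m2 = F NOR F = T

m2 = F, m3 = T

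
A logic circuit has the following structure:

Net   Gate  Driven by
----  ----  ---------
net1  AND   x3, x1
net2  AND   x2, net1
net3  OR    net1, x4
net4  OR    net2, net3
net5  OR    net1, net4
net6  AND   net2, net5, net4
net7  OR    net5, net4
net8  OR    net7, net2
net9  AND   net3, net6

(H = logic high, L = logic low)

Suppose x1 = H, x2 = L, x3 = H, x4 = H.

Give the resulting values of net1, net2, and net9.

net1 = x3 AND x1 = H AND H = H
net2 = x2 AND net1 = L AND H = L
net3 = net1 OR x4 = H OR H = H
net4 = net2 OR net3 = L OR H = H
net5 = net1 OR net4 = H OR H = H
net6 = net2 AND net5 AND net4 = L AND H AND H = L
net9 = net3 AND net6 = H AND L = L

net1 = H, net2 = L, net9 = L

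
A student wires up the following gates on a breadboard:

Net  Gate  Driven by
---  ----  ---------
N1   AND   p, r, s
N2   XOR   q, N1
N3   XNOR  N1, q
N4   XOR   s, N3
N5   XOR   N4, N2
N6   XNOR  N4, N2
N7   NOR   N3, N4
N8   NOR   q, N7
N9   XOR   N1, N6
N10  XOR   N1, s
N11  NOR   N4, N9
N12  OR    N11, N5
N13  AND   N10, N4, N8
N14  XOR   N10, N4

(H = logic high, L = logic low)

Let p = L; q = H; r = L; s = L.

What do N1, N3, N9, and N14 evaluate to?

N1 = L  N3 = L  N9 = L  N14 = L

N1 = p AND r AND s = L AND L AND L = L
N2 = q XOR N1 = H XOR L = H
N3 = N1 XNOR q = L XNOR H = L
N4 = s XOR N3 = L XOR L = L
N6 = N4 XNOR N2 = L XNOR H = L
N9 = N1 XOR N6 = L XOR L = L
N10 = N1 XOR s = L XOR L = L
N14 = N10 XOR N4 = L XOR L = L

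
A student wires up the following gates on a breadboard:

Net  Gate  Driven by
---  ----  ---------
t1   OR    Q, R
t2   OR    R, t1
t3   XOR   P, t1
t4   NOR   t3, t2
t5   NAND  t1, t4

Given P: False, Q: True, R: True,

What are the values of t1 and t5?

t1 = True, t5 = True

t1 = Q OR R = True OR True = True
t2 = R OR t1 = True OR True = True
t3 = P XOR t1 = False XOR True = True
t4 = t3 NOR t2 = True NOR True = False
t5 = t1 NAND t4 = True NAND False = True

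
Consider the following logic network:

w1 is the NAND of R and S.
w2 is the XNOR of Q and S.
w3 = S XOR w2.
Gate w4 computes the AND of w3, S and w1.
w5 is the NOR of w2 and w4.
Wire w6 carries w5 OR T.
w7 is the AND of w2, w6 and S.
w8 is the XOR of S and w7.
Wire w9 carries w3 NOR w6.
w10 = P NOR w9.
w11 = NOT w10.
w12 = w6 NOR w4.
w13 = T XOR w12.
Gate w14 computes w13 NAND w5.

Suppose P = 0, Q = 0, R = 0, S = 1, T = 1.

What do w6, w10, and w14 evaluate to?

w1 = R NAND S = 0 NAND 1 = 1
w2 = Q XNOR S = 0 XNOR 1 = 0
w3 = S XOR w2 = 1 XOR 0 = 1
w4 = w3 AND S AND w1 = 1 AND 1 AND 1 = 1
w5 = w2 NOR w4 = 0 NOR 1 = 0
w6 = w5 OR T = 0 OR 1 = 1
w9 = w3 NOR w6 = 1 NOR 1 = 0
w10 = P NOR w9 = 0 NOR 0 = 1
w12 = w6 NOR w4 = 1 NOR 1 = 0
w13 = T XOR w12 = 1 XOR 0 = 1
w14 = w13 NAND w5 = 1 NAND 0 = 1

w6 = 1  w10 = 1  w14 = 1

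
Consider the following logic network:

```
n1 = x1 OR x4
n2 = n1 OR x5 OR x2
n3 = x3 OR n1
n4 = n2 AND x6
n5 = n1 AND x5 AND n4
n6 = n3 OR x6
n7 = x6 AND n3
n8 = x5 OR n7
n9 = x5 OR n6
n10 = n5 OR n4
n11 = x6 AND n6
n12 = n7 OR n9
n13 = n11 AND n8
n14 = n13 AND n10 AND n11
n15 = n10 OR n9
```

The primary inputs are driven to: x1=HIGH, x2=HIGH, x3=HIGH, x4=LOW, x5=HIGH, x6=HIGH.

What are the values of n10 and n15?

n10 = HIGH  n15 = HIGH

n1 = x1 OR x4 = HIGH OR LOW = HIGH
n2 = n1 OR x5 OR x2 = HIGH OR HIGH OR HIGH = HIGH
n3 = x3 OR n1 = HIGH OR HIGH = HIGH
n4 = n2 AND x6 = HIGH AND HIGH = HIGH
n5 = n1 AND x5 AND n4 = HIGH AND HIGH AND HIGH = HIGH
n6 = n3 OR x6 = HIGH OR HIGH = HIGH
n9 = x5 OR n6 = HIGH OR HIGH = HIGH
n10 = n5 OR n4 = HIGH OR HIGH = HIGH
n15 = n10 OR n9 = HIGH OR HIGH = HIGH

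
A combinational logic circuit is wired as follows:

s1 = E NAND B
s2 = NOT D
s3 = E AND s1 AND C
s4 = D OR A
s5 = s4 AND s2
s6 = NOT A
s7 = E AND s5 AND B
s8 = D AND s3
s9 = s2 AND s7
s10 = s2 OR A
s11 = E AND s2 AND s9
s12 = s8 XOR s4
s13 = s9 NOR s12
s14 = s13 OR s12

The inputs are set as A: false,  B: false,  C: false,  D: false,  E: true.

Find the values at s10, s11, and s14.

s10 = true; s11 = false; s14 = true

s1 = E NAND B = true NAND false = true
s2 = NOT D = NOT false = true
s3 = E AND s1 AND C = true AND true AND false = false
s4 = D OR A = false OR false = false
s5 = s4 AND s2 = false AND true = false
s7 = E AND s5 AND B = true AND false AND false = false
s8 = D AND s3 = false AND false = false
s9 = s2 AND s7 = true AND false = false
s10 = s2 OR A = true OR false = true
s11 = E AND s2 AND s9 = true AND true AND false = false
s12 = s8 XOR s4 = false XOR false = false
s13 = s9 NOR s12 = false NOR false = true
s14 = s13 OR s12 = true OR false = true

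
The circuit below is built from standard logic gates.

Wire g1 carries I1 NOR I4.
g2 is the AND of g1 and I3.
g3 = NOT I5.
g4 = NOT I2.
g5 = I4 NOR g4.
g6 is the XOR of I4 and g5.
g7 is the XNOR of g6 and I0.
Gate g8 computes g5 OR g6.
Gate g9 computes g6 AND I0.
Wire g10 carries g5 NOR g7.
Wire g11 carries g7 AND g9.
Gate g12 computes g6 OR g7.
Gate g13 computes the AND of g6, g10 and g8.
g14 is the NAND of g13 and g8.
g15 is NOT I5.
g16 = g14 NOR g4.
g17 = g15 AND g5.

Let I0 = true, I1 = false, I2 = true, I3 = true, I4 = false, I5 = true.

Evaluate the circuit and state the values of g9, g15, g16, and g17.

g9 = true, g15 = false, g16 = false, g17 = false

g4 = NOT I2 = NOT true = false
g5 = I4 NOR g4 = false NOR false = true
g6 = I4 XOR g5 = false XOR true = true
g7 = g6 XNOR I0 = true XNOR true = true
g8 = g5 OR g6 = true OR true = true
g9 = g6 AND I0 = true AND true = true
g10 = g5 NOR g7 = true NOR true = false
g13 = g6 AND g10 AND g8 = true AND false AND true = false
g14 = g13 NAND g8 = false NAND true = true
g15 = NOT I5 = NOT true = false
g16 = g14 NOR g4 = true NOR false = false
g17 = g15 AND g5 = false AND true = false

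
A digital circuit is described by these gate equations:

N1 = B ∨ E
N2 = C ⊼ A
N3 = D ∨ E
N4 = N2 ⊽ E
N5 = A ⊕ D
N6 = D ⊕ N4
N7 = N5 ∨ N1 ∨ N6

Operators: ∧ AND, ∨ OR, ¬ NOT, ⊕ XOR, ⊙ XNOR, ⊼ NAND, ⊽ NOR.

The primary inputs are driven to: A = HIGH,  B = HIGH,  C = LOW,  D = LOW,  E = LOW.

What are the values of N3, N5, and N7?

N1 = B OR E = HIGH OR LOW = HIGH
N2 = C NAND A = LOW NAND HIGH = HIGH
N3 = D OR E = LOW OR LOW = LOW
N4 = N2 NOR E = HIGH NOR LOW = LOW
N5 = A XOR D = HIGH XOR LOW = HIGH
N6 = D XOR N4 = LOW XOR LOW = LOW
N7 = N5 OR N1 OR N6 = HIGH OR HIGH OR LOW = HIGH

N3 = LOW; N5 = HIGH; N7 = HIGH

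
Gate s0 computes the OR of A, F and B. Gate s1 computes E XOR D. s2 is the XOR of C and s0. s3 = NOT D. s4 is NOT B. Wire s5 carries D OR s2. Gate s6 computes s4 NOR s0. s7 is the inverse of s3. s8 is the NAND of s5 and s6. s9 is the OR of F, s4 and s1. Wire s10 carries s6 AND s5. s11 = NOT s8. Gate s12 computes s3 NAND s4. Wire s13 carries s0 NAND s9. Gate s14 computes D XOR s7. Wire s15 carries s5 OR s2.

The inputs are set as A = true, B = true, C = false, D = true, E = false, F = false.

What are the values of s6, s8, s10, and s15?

s6 = false  s8 = true  s10 = false  s15 = true

s0 = A OR F OR B = true OR false OR true = true
s2 = C XOR s0 = false XOR true = true
s4 = NOT B = NOT true = false
s5 = D OR s2 = true OR true = true
s6 = s4 NOR s0 = false NOR true = false
s8 = s5 NAND s6 = true NAND false = true
s10 = s6 AND s5 = false AND true = false
s15 = s5 OR s2 = true OR true = true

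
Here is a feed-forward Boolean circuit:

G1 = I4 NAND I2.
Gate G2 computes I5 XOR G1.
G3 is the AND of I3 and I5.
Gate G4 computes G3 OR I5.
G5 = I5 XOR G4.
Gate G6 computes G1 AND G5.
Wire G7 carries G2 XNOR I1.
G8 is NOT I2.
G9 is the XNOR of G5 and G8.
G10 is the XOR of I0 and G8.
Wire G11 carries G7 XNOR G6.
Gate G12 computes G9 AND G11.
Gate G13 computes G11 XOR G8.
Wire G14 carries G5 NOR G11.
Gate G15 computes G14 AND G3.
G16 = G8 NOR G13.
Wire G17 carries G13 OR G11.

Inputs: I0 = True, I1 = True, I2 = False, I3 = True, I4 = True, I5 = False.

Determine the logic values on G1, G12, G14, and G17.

G1 = True; G12 = False; G14 = True; G17 = True

G1 = I4 NAND I2 = True NAND False = True
G2 = I5 XOR G1 = False XOR True = True
G3 = I3 AND I5 = True AND False = False
G4 = G3 OR I5 = False OR False = False
G5 = I5 XOR G4 = False XOR False = False
G6 = G1 AND G5 = True AND False = False
G7 = G2 XNOR I1 = True XNOR True = True
G8 = NOT I2 = NOT False = True
G9 = G5 XNOR G8 = False XNOR True = False
G11 = G7 XNOR G6 = True XNOR False = False
G12 = G9 AND G11 = False AND False = False
G13 = G11 XOR G8 = False XOR True = True
G14 = G5 NOR G11 = False NOR False = True
G17 = G13 OR G11 = True OR False = True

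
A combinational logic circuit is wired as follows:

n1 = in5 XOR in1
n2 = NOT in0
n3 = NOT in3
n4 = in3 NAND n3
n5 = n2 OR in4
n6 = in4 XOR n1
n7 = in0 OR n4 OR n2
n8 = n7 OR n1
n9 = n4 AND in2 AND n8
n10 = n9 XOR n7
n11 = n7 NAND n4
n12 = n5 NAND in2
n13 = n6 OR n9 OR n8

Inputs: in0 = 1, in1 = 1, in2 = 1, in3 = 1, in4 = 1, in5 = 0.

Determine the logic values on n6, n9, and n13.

n1 = in5 XOR in1 = 0 XOR 1 = 1
n2 = NOT in0 = NOT 1 = 0
n3 = NOT in3 = NOT 1 = 0
n4 = in3 NAND n3 = 1 NAND 0 = 1
n6 = in4 XOR n1 = 1 XOR 1 = 0
n7 = in0 OR n4 OR n2 = 1 OR 1 OR 0 = 1
n8 = n7 OR n1 = 1 OR 1 = 1
n9 = n4 AND in2 AND n8 = 1 AND 1 AND 1 = 1
n13 = n6 OR n9 OR n8 = 0 OR 1 OR 1 = 1

n6 = 0  n9 = 1  n13 = 1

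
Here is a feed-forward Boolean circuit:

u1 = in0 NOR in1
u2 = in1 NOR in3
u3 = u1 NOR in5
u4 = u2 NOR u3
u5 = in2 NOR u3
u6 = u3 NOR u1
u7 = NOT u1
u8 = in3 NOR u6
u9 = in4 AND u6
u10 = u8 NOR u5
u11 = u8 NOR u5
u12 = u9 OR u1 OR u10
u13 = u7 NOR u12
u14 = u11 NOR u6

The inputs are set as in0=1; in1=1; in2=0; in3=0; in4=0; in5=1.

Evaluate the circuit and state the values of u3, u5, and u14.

u1 = in0 NOR in1 = 1 NOR 1 = 0
u3 = u1 NOR in5 = 0 NOR 1 = 0
u5 = in2 NOR u3 = 0 NOR 0 = 1
u6 = u3 NOR u1 = 0 NOR 0 = 1
u8 = in3 NOR u6 = 0 NOR 1 = 0
u11 = u8 NOR u5 = 0 NOR 1 = 0
u14 = u11 NOR u6 = 0 NOR 1 = 0

u3 = 0, u5 = 1, u14 = 0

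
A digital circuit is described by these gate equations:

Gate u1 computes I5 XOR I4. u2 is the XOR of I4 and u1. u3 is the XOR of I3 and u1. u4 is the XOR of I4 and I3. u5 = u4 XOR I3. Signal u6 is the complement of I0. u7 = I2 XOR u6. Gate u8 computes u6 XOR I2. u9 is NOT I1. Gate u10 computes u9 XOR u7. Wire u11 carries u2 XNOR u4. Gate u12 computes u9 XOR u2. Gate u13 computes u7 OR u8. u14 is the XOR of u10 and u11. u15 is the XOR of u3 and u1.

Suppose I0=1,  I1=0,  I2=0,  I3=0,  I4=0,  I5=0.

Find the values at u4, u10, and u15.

u1 = I5 XOR I4 = 0 XOR 0 = 0
u3 = I3 XOR u1 = 0 XOR 0 = 0
u4 = I4 XOR I3 = 0 XOR 0 = 0
u6 = NOT I0 = NOT 1 = 0
u7 = I2 XOR u6 = 0 XOR 0 = 0
u9 = NOT I1 = NOT 0 = 1
u10 = u9 XOR u7 = 1 XOR 0 = 1
u15 = u3 XOR u1 = 0 XOR 0 = 0

u4 = 0; u10 = 1; u15 = 0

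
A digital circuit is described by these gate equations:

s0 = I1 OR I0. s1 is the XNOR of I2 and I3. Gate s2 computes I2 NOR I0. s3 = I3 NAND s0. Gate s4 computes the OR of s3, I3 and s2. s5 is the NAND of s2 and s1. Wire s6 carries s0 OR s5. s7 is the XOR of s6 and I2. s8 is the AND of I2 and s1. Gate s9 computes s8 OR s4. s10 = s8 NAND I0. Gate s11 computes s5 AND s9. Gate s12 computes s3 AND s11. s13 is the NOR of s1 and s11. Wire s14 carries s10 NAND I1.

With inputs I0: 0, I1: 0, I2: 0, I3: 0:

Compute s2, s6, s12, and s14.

s0 = I1 OR I0 = 0 OR 0 = 0
s1 = I2 XNOR I3 = 0 XNOR 0 = 1
s2 = I2 NOR I0 = 0 NOR 0 = 1
s3 = I3 NAND s0 = 0 NAND 0 = 1
s4 = s3 OR I3 OR s2 = 1 OR 0 OR 1 = 1
s5 = s2 NAND s1 = 1 NAND 1 = 0
s6 = s0 OR s5 = 0 OR 0 = 0
s8 = I2 AND s1 = 0 AND 1 = 0
s9 = s8 OR s4 = 0 OR 1 = 1
s10 = s8 NAND I0 = 0 NAND 0 = 1
s11 = s5 AND s9 = 0 AND 1 = 0
s12 = s3 AND s11 = 1 AND 0 = 0
s14 = s10 NAND I1 = 1 NAND 0 = 1

s2 = 1, s6 = 0, s12 = 0, s14 = 1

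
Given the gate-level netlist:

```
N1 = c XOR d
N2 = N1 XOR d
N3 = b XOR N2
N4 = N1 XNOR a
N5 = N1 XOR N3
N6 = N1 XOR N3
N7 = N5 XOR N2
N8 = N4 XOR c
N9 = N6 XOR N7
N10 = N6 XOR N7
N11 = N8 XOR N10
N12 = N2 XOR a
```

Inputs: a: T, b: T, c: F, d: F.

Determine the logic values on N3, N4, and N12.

N3 = T, N4 = F, N12 = T

N1 = c XOR d = F XOR F = F
N2 = N1 XOR d = F XOR F = F
N3 = b XOR N2 = T XOR F = T
N4 = N1 XNOR a = F XNOR T = F
N12 = N2 XOR a = F XOR T = T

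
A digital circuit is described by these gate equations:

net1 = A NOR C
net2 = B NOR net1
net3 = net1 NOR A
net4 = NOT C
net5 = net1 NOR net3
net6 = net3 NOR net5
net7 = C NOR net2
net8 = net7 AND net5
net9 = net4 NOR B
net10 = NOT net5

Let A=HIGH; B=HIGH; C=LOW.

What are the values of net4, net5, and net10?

net4 = HIGH  net5 = HIGH  net10 = LOW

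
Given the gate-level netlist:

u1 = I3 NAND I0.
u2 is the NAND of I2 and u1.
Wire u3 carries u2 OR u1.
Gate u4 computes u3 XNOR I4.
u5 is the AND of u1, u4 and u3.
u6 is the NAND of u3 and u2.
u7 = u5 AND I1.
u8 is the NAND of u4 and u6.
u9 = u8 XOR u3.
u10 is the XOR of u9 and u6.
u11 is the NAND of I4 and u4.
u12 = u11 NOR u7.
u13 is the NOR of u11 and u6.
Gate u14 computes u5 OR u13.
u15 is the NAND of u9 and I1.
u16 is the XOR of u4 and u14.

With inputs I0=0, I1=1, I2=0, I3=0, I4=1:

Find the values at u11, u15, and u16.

u11 = 0, u15 = 1, u16 = 0

u1 = I3 NAND I0 = 0 NAND 0 = 1
u2 = I2 NAND u1 = 0 NAND 1 = 1
u3 = u2 OR u1 = 1 OR 1 = 1
u4 = u3 XNOR I4 = 1 XNOR 1 = 1
u5 = u1 AND u4 AND u3 = 1 AND 1 AND 1 = 1
u6 = u3 NAND u2 = 1 NAND 1 = 0
u8 = u4 NAND u6 = 1 NAND 0 = 1
u9 = u8 XOR u3 = 1 XOR 1 = 0
u11 = I4 NAND u4 = 1 NAND 1 = 0
u13 = u11 NOR u6 = 0 NOR 0 = 1
u14 = u5 OR u13 = 1 OR 1 = 1
u15 = u9 NAND I1 = 0 NAND 1 = 1
u16 = u4 XOR u14 = 1 XOR 1 = 0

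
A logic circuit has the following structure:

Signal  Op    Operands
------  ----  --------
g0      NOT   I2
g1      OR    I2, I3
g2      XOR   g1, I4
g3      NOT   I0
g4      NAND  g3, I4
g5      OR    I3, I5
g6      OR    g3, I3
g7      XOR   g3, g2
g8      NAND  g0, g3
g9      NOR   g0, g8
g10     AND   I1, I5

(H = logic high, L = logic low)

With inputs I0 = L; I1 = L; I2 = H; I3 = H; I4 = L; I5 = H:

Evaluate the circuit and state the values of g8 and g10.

g0 = NOT I2 = NOT H = L
g3 = NOT I0 = NOT L = H
g8 = g0 NAND g3 = L NAND H = H
g10 = I1 AND I5 = L AND H = L

g8 = H, g10 = L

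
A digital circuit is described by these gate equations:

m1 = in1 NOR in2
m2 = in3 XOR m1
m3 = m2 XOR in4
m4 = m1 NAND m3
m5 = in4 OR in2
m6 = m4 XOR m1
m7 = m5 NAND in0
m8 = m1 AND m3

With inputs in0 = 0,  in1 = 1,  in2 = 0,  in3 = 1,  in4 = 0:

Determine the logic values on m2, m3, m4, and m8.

m1 = in1 NOR in2 = 1 NOR 0 = 0
m2 = in3 XOR m1 = 1 XOR 0 = 1
m3 = m2 XOR in4 = 1 XOR 0 = 1
m4 = m1 NAND m3 = 0 NAND 1 = 1
m8 = m1 AND m3 = 0 AND 1 = 0

m2 = 1; m3 = 1; m4 = 1; m8 = 0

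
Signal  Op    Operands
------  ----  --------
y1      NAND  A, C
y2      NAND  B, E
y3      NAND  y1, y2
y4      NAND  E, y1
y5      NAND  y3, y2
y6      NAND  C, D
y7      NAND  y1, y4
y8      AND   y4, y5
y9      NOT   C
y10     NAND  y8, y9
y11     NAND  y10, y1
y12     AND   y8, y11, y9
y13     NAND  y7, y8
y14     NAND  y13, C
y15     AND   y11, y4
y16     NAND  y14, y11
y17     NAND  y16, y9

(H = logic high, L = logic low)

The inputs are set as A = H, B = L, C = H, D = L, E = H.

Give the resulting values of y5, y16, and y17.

y1 = A NAND C = H NAND H = L
y2 = B NAND E = L NAND H = H
y3 = y1 NAND y2 = L NAND H = H
y4 = E NAND y1 = H NAND L = H
y5 = y3 NAND y2 = H NAND H = L
y7 = y1 NAND y4 = L NAND H = H
y8 = y4 AND y5 = H AND L = L
y9 = NOT C = NOT H = L
y10 = y8 NAND y9 = L NAND L = H
y11 = y10 NAND y1 = H NAND L = H
y13 = y7 NAND y8 = H NAND L = H
y14 = y13 NAND C = H NAND H = L
y16 = y14 NAND y11 = L NAND H = H
y17 = y16 NAND y9 = H NAND L = H

y5 = L; y16 = H; y17 = H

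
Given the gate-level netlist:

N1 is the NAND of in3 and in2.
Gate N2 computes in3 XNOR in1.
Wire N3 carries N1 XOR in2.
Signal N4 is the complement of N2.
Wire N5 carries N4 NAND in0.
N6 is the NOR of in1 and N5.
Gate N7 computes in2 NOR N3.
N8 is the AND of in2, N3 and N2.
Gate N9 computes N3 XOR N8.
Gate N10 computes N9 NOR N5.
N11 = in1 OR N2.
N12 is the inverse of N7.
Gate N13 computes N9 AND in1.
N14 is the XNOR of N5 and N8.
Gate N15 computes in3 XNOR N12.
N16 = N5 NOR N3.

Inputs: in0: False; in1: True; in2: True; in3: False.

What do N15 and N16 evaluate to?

N15 = False; N16 = False

N1 = in3 NAND in2 = False NAND True = True
N2 = in3 XNOR in1 = False XNOR True = False
N3 = N1 XOR in2 = True XOR True = False
N4 = NOT N2 = NOT False = True
N5 = N4 NAND in0 = True NAND False = True
N7 = in2 NOR N3 = True NOR False = False
N12 = NOT N7 = NOT False = True
N15 = in3 XNOR N12 = False XNOR True = False
N16 = N5 NOR N3 = True NOR False = False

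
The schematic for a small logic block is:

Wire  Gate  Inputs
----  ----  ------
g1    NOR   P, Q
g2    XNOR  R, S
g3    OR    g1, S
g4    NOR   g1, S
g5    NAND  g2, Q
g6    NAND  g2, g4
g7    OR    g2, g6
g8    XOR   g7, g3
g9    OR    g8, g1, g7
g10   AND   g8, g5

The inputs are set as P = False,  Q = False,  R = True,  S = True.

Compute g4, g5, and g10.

g4 = False, g5 = True, g10 = False

g1 = P NOR Q = False NOR False = True
g2 = R XNOR S = True XNOR True = True
g3 = g1 OR S = True OR True = True
g4 = g1 NOR S = True NOR True = False
g5 = g2 NAND Q = True NAND False = True
g6 = g2 NAND g4 = True NAND False = True
g7 = g2 OR g6 = True OR True = True
g8 = g7 XOR g3 = True XOR True = False
g10 = g8 AND g5 = False AND True = False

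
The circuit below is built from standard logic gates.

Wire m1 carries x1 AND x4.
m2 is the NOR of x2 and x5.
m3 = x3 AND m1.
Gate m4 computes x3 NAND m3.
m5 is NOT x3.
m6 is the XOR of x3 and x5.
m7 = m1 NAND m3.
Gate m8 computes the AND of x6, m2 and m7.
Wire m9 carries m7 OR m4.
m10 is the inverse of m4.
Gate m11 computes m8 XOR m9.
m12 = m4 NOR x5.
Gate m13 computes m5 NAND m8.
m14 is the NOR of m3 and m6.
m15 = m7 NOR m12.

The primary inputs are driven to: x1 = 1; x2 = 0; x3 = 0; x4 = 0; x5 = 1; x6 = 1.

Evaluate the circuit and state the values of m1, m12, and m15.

m1 = 0, m12 = 0, m15 = 0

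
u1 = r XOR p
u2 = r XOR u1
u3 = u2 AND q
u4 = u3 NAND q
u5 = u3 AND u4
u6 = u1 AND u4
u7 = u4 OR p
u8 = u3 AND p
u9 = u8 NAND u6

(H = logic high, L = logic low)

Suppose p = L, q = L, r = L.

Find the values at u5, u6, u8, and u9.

u1 = r XOR p = L XOR L = L
u2 = r XOR u1 = L XOR L = L
u3 = u2 AND q = L AND L = L
u4 = u3 NAND q = L NAND L = H
u5 = u3 AND u4 = L AND H = L
u6 = u1 AND u4 = L AND H = L
u8 = u3 AND p = L AND L = L
u9 = u8 NAND u6 = L NAND L = H

u5 = L; u6 = L; u8 = L; u9 = H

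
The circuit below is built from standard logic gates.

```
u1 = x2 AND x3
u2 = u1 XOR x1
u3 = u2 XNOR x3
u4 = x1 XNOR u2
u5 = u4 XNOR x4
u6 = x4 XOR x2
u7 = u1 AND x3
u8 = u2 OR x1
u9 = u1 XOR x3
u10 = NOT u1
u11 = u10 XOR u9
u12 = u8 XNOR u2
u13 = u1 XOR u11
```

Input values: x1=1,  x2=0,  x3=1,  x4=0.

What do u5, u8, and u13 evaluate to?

u1 = x2 AND x3 = 0 AND 1 = 0
u2 = u1 XOR x1 = 0 XOR 1 = 1
u4 = x1 XNOR u2 = 1 XNOR 1 = 1
u5 = u4 XNOR x4 = 1 XNOR 0 = 0
u8 = u2 OR x1 = 1 OR 1 = 1
u9 = u1 XOR x3 = 0 XOR 1 = 1
u10 = NOT u1 = NOT 0 = 1
u11 = u10 XOR u9 = 1 XOR 1 = 0
u13 = u1 XOR u11 = 0 XOR 0 = 0

u5 = 0  u8 = 1  u13 = 0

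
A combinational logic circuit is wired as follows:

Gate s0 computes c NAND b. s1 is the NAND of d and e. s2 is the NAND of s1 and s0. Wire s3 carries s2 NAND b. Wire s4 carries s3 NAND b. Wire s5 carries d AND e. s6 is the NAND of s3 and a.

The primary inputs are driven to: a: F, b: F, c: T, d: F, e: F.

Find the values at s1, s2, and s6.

s1 = T, s2 = F, s6 = T

s0 = c NAND b = T NAND F = T
s1 = d NAND e = F NAND F = T
s2 = s1 NAND s0 = T NAND T = F
s3 = s2 NAND b = F NAND F = T
s6 = s3 NAND a = T NAND F = T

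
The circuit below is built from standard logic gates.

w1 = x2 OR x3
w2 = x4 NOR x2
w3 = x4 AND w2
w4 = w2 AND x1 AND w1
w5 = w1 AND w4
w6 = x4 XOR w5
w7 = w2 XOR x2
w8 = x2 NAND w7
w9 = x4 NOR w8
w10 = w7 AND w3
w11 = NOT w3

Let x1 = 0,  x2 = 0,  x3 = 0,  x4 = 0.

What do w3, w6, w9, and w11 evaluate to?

w3 = 0, w6 = 0, w9 = 0, w11 = 1

w1 = x2 OR x3 = 0 OR 0 = 0
w2 = x4 NOR x2 = 0 NOR 0 = 1
w3 = x4 AND w2 = 0 AND 1 = 0
w4 = w2 AND x1 AND w1 = 1 AND 0 AND 0 = 0
w5 = w1 AND w4 = 0 AND 0 = 0
w6 = x4 XOR w5 = 0 XOR 0 = 0
w7 = w2 XOR x2 = 1 XOR 0 = 1
w8 = x2 NAND w7 = 0 NAND 1 = 1
w9 = x4 NOR w8 = 0 NOR 1 = 0
w11 = NOT w3 = NOT 0 = 1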